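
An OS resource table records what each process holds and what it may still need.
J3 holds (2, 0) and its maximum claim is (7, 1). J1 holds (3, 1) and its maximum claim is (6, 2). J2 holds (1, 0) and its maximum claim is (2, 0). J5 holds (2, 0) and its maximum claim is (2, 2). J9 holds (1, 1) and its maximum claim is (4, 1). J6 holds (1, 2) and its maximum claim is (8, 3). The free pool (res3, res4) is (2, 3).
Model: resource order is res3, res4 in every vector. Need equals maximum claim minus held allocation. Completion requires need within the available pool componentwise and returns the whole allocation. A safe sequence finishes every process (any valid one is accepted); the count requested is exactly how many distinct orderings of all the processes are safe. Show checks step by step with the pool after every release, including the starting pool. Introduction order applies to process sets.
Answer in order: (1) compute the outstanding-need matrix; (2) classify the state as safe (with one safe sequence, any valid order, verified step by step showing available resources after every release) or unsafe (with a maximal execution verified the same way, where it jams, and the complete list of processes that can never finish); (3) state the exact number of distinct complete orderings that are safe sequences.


(1) Outstanding need per process (order res3, res4):
  J3: (5, 1)
  J1: (3, 1)
  J2: (1, 0)
  J5: (0, 2)
  J9: (3, 0)
  J6: (7, 1)
(2) The state is SAFE; one workable sequence: J2, J1, J9, J3, J5, J6.
Key observation: at J1 the run first touches a limit — (3, 1) against (3, 3), exact on a resource it actually requests.
Walking it through:
  pool = (2, 3)
  J2 needs (1, 0) <= (2, 3) -> finishes; pool += (1, 0) = (3, 3)
  J1 needs (3, 1) <= (3, 3) -> finishes; pool += (3, 1) = (6, 4)
  J9 needs (3, 0) <= (6, 4) -> finishes; pool += (1, 1) = (7, 5)
  J3 needs (5, 1) <= (7, 5) -> finishes; pool += (2, 0) = (9, 5)
  J5 needs (0, 2) <= (9, 5) -> finishes; pool += (2, 0) = (11, 5)
  J6 needs (7, 1) <= (11, 5) -> finishes; pool += (1, 2) = (12, 7)
(3) Exactly 100 of the possible complete orderings are safe sequences.


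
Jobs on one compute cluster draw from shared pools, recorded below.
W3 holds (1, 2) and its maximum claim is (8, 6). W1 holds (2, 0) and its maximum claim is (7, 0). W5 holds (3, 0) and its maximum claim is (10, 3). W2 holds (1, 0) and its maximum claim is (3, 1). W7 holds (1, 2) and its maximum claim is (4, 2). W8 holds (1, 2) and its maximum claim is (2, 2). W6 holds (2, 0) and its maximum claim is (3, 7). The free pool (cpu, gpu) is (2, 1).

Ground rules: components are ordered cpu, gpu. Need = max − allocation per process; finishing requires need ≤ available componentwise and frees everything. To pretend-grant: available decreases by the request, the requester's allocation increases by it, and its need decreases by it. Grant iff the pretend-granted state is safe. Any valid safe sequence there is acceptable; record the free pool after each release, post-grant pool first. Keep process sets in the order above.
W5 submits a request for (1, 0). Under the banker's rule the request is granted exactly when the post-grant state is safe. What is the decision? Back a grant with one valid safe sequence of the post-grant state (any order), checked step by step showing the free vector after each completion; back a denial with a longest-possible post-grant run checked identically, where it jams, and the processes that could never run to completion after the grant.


DENY. Granting would leave the state unsafe.
Key observation: after W8, W2, W7 the pool peaks at (4, 5), and each blocked process is short somewhere: W3 on cpu; W1 on cpu; W5 on cpu; W6 on gpu.
On the post-grant state, W8, W2, W7 is a maximal run — nothing extends it. Check, step by step:
  pool = (1, 1)
  W8: need (1, 0) fits (1, 1); releases (1, 2), pool now (2, 3)
  W2: need (2, 1) fits (2, 3); releases (1, 0), pool now (3, 3)
  W7: need (3, 0) fits (3, 3); releases (1, 2), pool now (4, 5)
  W3 still needs (7, 4) but only (4, 5) is free — short on cpu
  W1 still needs (5, 0) but only (4, 5) is free — short on cpu
  W5 still needs (6, 3) but only (4, 5) is free — short on cpu
  W6 still needs (1, 7) but only (4, 5) is free — short on gpu
Had the request been granted, W3, W1, W5 and W6 could never finish.


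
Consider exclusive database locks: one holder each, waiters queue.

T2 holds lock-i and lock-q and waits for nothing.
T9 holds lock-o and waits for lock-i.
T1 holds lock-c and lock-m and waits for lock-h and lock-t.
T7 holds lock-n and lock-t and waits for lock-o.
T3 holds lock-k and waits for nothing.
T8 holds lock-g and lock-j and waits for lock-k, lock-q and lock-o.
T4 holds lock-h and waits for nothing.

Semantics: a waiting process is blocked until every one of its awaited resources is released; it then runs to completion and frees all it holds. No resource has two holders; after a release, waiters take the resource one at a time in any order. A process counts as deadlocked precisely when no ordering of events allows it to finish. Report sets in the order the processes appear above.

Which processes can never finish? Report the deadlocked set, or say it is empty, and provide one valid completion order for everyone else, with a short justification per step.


No process is deadlocked.
Key observation: all waits point, directly or indirectly, at processes that can finish, so nothing is permanently blocked.
The rest can finish in the order T2, T3, T9, T8, T4, T7, T1.
Check, step by step:
  T2: no waits; runs immediately, freeing lock-i and lock-q
  T3: no waits; runs immediately, freeing lock-k
  run T9 (all its waits — lock-i — are resolved); releases lock-o
  run T8 (all its waits — lock-k, lock-q and lock-o — are resolved); releases lock-g and lock-j
  T4: no waits; runs immediately, freeing lock-h
  run T7 (all its waits — lock-o — are resolved); releases lock-n and lock-t
  run T1 (all its waits — lock-h and lock-t — are resolved); releases lock-c and lock-m


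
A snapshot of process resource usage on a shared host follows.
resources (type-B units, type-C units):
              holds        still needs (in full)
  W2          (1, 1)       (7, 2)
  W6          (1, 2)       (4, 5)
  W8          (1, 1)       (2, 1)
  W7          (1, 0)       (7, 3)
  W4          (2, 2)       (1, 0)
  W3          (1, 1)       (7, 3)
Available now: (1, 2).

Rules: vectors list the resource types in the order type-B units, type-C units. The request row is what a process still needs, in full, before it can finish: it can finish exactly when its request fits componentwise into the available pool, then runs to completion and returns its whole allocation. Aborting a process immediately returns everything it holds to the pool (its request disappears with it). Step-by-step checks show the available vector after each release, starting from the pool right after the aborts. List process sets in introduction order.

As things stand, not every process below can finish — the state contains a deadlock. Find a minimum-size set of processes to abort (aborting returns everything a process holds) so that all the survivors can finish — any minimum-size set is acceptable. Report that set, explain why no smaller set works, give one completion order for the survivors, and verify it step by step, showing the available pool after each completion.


Abort W7 and W3.
Key observation: no ordering could ever have run W2 before the abort of W7 and W3; with (2, 1) back in the pool it fits at step 4.
Why nothing smaller works — every single abort fails: W2 alone leaves W7 blocked (short on type-B units); W6 alone leaves W2 blocked (short on type-B units); W8 alone leaves W2 blocked (short on type-B units); W7 alone leaves W2 blocked (short on type-B units); W4 alone leaves W2 blocked (short on type-B units); W3 alone leaves W2 blocked (short on type-B units).
One survivor order: W4, W6, W8, W2. Check, step by step (post-abort pool first):
  pool = (3, 3)
  W4: need (1, 0) fits (3, 3); releases (2, 2), pool now (5, 5)
  W6: need (4, 5) fits (5, 5); releases (1, 2), pool now (6, 7)
  W8: need (2, 1) fits (6, 7); releases (1, 1), pool now (7, 8)
  W2: need (7, 2) fits (7, 8); releases (1, 1), pool now (8, 9)


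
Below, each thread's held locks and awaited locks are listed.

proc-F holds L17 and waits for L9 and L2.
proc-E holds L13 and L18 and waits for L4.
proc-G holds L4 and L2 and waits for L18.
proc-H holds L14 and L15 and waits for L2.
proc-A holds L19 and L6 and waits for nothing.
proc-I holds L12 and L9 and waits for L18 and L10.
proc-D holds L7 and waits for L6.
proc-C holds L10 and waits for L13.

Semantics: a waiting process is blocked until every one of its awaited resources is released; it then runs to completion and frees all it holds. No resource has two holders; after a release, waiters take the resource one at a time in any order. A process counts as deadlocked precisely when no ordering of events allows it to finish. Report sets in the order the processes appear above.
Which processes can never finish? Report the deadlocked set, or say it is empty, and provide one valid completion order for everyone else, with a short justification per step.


Deadlocked: proc-F, proc-E, proc-G, proc-H, proc-I and proc-C.
Key observation: the loop proc-G -> proc-E -> proc-G blocks itself forever; proc-F, proc-H, proc-I and proc-C wait into the deadlock from upstream.
The rest can finish in the order proc-A, proc-D.
Verifying each step:
  run proc-A (it waits on nothing); releases L19 and L6
  proc-D: everything it awaited (L6) is free; runs, freeing L7


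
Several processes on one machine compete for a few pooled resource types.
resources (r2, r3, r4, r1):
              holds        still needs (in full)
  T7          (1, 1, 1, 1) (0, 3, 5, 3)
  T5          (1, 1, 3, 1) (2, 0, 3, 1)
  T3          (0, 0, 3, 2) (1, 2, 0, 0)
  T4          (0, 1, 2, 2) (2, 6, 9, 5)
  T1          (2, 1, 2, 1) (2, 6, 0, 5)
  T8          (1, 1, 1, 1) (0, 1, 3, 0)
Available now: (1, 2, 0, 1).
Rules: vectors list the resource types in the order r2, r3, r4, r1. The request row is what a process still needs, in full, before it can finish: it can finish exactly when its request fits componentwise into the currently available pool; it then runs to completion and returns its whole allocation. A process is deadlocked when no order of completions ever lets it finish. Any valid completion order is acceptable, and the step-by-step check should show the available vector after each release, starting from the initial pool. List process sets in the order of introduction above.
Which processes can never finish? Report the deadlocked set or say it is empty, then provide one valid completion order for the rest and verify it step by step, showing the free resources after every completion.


Deadlocked set: T4 and T1.
Key observation: the wall is r3: completing T3, T8, T5, T7 brings the pool only to (4, 5, 8, 6), and all the rest need more.
One completion order for the rest: T3, T8, T5, T7. Step-by-step check:
  pool = (1, 2, 0, 1)
  T3 needs (1, 2, 0, 0) <= (1, 2, 0, 1) -> finishes; pool += (0, 0, 3, 2) = (1, 2, 3, 3)
  T8 needs (0, 1, 3, 0) <= (1, 2, 3, 3) -> finishes; pool += (1, 1, 1, 1) = (2, 3, 4, 4)
  T5 needs (2, 0, 3, 1) <= (2, 3, 4, 4) -> finishes; pool += (1, 1, 3, 1) = (3, 4, 7, 5)
  T7 needs (0, 3, 5, 3) <= (3, 4, 7, 5) -> finishes; pool += (1, 1, 1, 1) = (4, 5, 8, 6)
None of the blocked processes ever fits:
  T4 cannot run: need (2, 6, 9, 5) vs free (4, 5, 8, 6) (insufficient r3 and r4)
  T1 cannot run: need (2, 6, 0, 5) vs free (4, 5, 8, 6) (insufficient r3)


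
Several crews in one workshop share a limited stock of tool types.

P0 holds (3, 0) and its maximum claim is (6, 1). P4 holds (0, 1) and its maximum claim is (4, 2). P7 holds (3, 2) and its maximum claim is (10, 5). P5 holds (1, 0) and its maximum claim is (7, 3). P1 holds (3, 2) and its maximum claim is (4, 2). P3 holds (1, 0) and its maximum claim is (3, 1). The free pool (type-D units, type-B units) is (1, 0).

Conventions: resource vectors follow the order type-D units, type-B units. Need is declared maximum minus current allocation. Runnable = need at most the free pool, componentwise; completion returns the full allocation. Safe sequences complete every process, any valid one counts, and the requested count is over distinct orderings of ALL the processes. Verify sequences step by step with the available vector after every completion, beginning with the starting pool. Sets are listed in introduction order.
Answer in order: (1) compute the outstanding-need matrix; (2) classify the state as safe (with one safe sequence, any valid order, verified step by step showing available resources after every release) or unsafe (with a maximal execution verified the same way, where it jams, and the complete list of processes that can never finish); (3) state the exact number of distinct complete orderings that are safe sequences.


(1) Outstanding need per process (order type-D units, type-B units):
  P0: (3, 1)
  P4: (4, 1)
  P7: (7, 3)
  P5: (6, 3)
  P1: (1, 0)
  P3: (2, 1)
(2) The state is SAFE; one workable sequence: P1, P4, P0, P3, P7, P5.
Key observation: the first exact fit in this order is P1 — it needs (1, 0) with (1, 0) free, meeting a requested resource to the last unit.
Step-by-step check:
  pool = (1, 0)
  run P1 (needs (1, 0), free (1, 0)); after release of (3, 2) the pool is (4, 2)
  run P4 (needs (4, 1), free (4, 2)); after release of (0, 1) the pool is (4, 3)
  run P0 (needs (3, 1), free (4, 3)); after release of (3, 0) the pool is (7, 3)
  run P3 (needs (2, 1), free (7, 3)); after release of (1, 0) the pool is (8, 3)
  run P7 (needs (7, 3), free (8, 3)); after release of (3, 2) the pool is (11, 5)
  run P5 (needs (6, 3), free (11, 5)); after release of (1, 0) the pool is (12, 5)
(3) Exactly 20 of the possible complete orderings are safe sequences.


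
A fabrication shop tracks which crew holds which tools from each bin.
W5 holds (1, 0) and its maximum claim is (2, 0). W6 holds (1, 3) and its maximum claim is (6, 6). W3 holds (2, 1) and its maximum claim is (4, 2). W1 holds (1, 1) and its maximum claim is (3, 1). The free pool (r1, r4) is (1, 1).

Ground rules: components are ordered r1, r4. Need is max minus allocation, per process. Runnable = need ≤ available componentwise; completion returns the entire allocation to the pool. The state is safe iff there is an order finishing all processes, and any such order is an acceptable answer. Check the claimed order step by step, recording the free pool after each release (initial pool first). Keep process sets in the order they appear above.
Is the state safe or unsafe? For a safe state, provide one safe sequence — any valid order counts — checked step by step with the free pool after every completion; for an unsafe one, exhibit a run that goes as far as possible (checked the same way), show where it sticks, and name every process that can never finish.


SAFE — a valid safe sequence is W5, W1, W3, W6.
Key observation: W5 marks the first exact bind of the order: its need (1, 0) fits the free (1, 1) with zero slack on a requested resource.
Check, step by step:
  pool = (1, 1)
  run W5 (needs (1, 0), free (1, 1)); after release of (1, 0) the pool is (2, 1)
  run W1 (needs (2, 0), free (2, 1)); after release of (1, 1) the pool is (3, 2)
  run W3 (needs (2, 1), free (3, 2)); after release of (2, 1) the pool is (5, 3)
  run W6 (needs (5, 3), free (5, 3)); after release of (1, 3) the pool is (6, 6)


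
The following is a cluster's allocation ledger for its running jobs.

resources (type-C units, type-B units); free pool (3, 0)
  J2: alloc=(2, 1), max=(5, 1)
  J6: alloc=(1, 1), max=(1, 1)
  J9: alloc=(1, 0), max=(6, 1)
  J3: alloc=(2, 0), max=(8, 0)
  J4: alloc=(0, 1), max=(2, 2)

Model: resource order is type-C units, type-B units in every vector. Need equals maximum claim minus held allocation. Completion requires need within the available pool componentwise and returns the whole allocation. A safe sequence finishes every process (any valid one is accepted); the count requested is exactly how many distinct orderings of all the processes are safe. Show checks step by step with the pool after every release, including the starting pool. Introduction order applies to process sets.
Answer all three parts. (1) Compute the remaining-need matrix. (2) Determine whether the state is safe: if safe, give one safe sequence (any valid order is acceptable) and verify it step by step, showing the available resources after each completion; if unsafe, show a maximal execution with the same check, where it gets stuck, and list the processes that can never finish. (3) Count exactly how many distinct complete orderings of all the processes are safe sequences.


(1) Outstanding need per process (order type-C units, type-B units):
  J2: (3, 0)
  J6: (0, 0)
  J9: (5, 1)
  J3: (6, 0)
  J4: (2, 1)
(2) SAFE, for example via the order J2, J9, J6, J3, J4.
Key observation: J2 marks the first exact bind of the order: its need (3, 0) fits the free (3, 0) with zero slack on a requested resource.
Walking it through:
  pool = (3, 0)
  J2 needs (3, 0) <= (3, 0) -> finishes; pool += (2, 1) = (5, 1)
  J9 needs (5, 1) <= (5, 1) -> finishes; pool += (1, 0) = (6, 1)
  J6 needs (0, 0) <= (6, 1) -> finishes; pool += (1, 1) = (7, 2)
  J3 needs (6, 0) <= (7, 2) -> finishes; pool += (2, 0) = (9, 2)
  J4 needs (2, 1) <= (9, 2) -> finishes; pool += (0, 1) = (9, 3)
(3) The exact count: 24 of the possible complete orderings are safe sequences.


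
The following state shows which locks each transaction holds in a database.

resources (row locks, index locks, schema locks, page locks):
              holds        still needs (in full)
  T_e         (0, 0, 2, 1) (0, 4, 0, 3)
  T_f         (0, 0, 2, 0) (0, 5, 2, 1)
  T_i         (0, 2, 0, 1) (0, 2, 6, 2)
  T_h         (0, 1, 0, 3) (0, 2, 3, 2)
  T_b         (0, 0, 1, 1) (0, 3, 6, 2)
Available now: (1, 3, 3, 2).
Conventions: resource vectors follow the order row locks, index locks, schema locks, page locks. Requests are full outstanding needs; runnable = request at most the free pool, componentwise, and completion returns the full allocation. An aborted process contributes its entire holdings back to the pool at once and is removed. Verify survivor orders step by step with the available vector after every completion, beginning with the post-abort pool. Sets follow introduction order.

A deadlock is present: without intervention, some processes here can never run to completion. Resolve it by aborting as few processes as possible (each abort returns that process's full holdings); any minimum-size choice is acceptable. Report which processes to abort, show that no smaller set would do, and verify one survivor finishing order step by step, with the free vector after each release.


Abort T_i.
Key observation: the returned (0, 2, 0, 1) from T_i is what brings T_f — unrunnable before, under any order — into play at step 1.
No smaller set exists: with zero aborts the deadlock remains.
The survivors complete as T_f, T_e, T_h, T_b. Walking it through (starting from the post-abort pool):
  pool = (1, 5, 3, 3)
  T_f: need (0, 5, 2, 1) fits (1, 5, 3, 3); releases (0, 0, 2, 0), pool now (1, 5, 5, 3)
  T_e: need (0, 4, 0, 3) fits (1, 5, 5, 3); releases (0, 0, 2, 1), pool now (1, 5, 7, 4)
  T_h: need (0, 2, 3, 2) fits (1, 5, 7, 4); releases (0, 1, 0, 3), pool now (1, 6, 7, 7)
  T_b: need (0, 3, 6, 2) fits (1, 6, 7, 7); releases (0, 0, 1, 1), pool now (1, 6, 8, 8)


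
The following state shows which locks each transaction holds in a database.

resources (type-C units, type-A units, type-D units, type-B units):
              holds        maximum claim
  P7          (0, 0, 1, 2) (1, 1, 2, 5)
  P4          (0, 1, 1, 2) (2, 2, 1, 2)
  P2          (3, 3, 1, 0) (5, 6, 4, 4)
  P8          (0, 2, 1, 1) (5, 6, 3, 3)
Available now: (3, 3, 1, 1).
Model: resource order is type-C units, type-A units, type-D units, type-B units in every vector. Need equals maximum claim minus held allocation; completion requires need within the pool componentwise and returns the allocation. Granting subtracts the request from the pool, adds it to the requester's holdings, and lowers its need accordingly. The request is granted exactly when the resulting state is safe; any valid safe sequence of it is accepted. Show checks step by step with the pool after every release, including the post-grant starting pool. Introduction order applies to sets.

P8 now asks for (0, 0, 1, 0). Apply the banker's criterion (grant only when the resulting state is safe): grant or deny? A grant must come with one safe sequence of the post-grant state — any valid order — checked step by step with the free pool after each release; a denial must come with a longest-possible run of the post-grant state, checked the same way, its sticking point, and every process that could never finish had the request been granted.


DENY. Granting would leave the state unsafe.
Key observation: after P4, P7 the pool peaks at (3, 4, 2, 5), and each blocked process is short somewhere: P2 on type-D units; P8 on type-C units.
Pretend the grant happened; the run P4, P7 goes as far as possible. Verifying each step:
  pool = (3, 3, 0, 1)
  run P4 (needs (2, 1, 0, 0), free (3, 3, 0, 1)); after release of (0, 1, 1, 2) the pool is (3, 4, 1, 3)
  run P7 (needs (1, 1, 1, 3), free (3, 4, 1, 3)); after release of (0, 0, 1, 2) the pool is (3, 4, 2, 5)
  P2 cannot run: need (2, 3, 3, 4) vs free (3, 4, 2, 5) (insufficient type-D units)
  P8 cannot run: need (5, 4, 1, 2) vs free (3, 4, 2, 5) (insufficient type-C units)
Had the request been granted, P2 and P8 could never finish.


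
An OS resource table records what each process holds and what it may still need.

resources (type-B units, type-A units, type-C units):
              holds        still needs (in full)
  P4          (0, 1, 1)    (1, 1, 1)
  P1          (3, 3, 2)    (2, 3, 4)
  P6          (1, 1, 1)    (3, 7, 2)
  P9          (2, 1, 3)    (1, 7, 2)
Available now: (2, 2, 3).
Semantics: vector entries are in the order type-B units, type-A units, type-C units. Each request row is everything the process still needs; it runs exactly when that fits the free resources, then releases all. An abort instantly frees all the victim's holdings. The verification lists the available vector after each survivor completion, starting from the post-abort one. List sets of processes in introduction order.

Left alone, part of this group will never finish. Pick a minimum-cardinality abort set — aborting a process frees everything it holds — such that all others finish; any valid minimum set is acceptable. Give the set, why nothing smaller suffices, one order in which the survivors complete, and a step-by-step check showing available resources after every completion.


Abort P6.
Key observation: no ordering could ever have run P9 before the abort of P6; with (1, 1, 1) back in the pool it fits at step 3.
Why nothing smaller works: aborting no one leaves the state deadlocked as given.
One survivor order: P4, P1, P9. Step-by-step check (post-abort pool first):
  pool = (3, 3, 4)
  P4: need (1, 1, 1) fits (3, 3, 4); releases (0, 1, 1), pool now (3, 4, 5)
  P1: need (2, 3, 4) fits (3, 4, 5); releases (3, 3, 2), pool now (6, 7, 7)
  P9: need (1, 7, 2) fits (6, 7, 7); releases (2, 1, 3), pool now (8, 8, 10)


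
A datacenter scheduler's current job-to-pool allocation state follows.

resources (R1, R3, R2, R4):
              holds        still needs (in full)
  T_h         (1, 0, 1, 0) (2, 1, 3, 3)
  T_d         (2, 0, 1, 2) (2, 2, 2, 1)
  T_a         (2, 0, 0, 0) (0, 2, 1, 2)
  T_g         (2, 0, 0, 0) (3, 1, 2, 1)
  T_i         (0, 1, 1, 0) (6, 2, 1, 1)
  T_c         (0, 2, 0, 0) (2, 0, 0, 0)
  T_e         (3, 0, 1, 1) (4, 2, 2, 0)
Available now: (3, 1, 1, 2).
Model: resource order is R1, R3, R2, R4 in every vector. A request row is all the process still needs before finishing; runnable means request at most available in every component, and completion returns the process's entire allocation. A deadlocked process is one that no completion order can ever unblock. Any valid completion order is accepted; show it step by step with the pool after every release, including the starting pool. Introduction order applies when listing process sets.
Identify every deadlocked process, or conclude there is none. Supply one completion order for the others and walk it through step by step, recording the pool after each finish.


Deadlocked: T_h, T_d, T_g, T_i and T_e.
Key observation: after T_c, T_a the pool peaks at (5, 3, 1, 2), and each blocked process is short somewhere: T_h on R2, R4; T_d on R2; T_g on R2; T_i on R1; T_e on R2.
A valid finishing order for the others: T_c, T_a. Step-by-step check:
  pool = (3, 1, 1, 2)
  T_c needs (2, 0, 0, 0) <= (3, 1, 1, 2) -> finishes; pool += (0, 2, 0, 0) = (3, 3, 1, 2)
  T_a needs (0, 2, 1, 2) <= (3, 3, 1, 2) -> finishes; pool += (2, 0, 0, 0) = (5, 3, 1, 2)
The blocked processes can never fit:
  T_h still needs (2, 1, 3, 3) but only (5, 3, 1, 2) is free — short on R2 and R4
  T_d still needs (2, 2, 2, 1) but only (5, 3, 1, 2) is free — short on R2
  T_g still needs (3, 1, 2, 1) but only (5, 3, 1, 2) is free — short on R2
  T_i still needs (6, 2, 1, 1) but only (5, 3, 1, 2) is free — short on R1
  T_e still needs (4, 2, 2, 0) but only (5, 3, 1, 2) is free — short on R2


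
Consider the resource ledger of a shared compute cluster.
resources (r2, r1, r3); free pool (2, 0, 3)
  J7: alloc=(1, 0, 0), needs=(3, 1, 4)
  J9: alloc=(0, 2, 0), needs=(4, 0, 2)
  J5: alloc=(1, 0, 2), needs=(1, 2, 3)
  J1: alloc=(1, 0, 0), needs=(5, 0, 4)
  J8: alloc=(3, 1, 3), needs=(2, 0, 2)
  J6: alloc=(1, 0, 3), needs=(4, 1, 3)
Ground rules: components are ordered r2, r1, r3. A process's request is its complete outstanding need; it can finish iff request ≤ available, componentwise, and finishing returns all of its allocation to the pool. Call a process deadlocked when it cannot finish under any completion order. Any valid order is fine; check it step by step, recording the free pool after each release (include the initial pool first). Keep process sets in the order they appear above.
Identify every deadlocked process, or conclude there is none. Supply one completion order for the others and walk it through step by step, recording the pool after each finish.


The deadlocked set is empty.
Key observation: J8 fits the free pool immediately, and its release cascades until everyone finishes.
One completion order for the rest: J8, J1, J6, J9, J7, J5. Walking it through:
  pool = (2, 0, 3)
  J8 needs (2, 0, 2) <= (2, 0, 3) -> finishes; pool += (3, 1, 3) = (5, 1, 6)
  J1 needs (5, 0, 4) <= (5, 1, 6) -> finishes; pool += (1, 0, 0) = (6, 1, 6)
  J6 needs (4, 1, 3) <= (6, 1, 6) -> finishes; pool += (1, 0, 3) = (7, 1, 9)
  J9 needs (4, 0, 2) <= (7, 1, 9) -> finishes; pool += (0, 2, 0) = (7, 3, 9)
  J7 needs (3, 1, 4) <= (7, 3, 9) -> finishes; pool += (1, 0, 0) = (8, 3, 9)
  J5 needs (1, 2, 3) <= (8, 3, 9) -> finishes; pool += (1, 0, 2) = (9, 3, 11)


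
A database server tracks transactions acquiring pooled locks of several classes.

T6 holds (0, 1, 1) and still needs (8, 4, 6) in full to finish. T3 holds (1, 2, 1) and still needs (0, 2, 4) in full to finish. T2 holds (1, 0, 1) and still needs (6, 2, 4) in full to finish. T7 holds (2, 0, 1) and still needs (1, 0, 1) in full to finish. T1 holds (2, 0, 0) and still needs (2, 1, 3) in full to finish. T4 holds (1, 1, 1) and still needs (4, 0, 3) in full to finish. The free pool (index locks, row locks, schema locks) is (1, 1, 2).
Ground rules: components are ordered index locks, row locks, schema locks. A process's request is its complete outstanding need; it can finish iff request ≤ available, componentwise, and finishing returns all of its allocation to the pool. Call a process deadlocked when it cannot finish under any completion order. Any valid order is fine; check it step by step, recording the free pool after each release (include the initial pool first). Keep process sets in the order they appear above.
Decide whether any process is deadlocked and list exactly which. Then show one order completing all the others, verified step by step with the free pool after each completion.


No process is deadlocked.
Key observation: T7 leads a chain of completions in which each release enables another process.
The rest can finish in the order T7, T1, T4, T2, T3, T6. Verifying each step:
  pool = (1, 1, 2)
  T7: need (1, 0, 1) fits (1, 1, 2); releases (2, 0, 1), pool now (3, 1, 3)
  T1: need (2, 1, 3) fits (3, 1, 3); releases (2, 0, 0), pool now (5, 1, 3)
  T4: need (4, 0, 3) fits (5, 1, 3); releases (1, 1, 1), pool now (6, 2, 4)
  T2: need (6, 2, 4) fits (6, 2, 4); releases (1, 0, 1), pool now (7, 2, 5)
  T3: need (0, 2, 4) fits (7, 2, 5); releases (1, 2, 1), pool now (8, 4, 6)
  T6: need (8, 4, 6) fits (8, 4, 6); releases (0, 1, 1), pool now (8, 5, 7)


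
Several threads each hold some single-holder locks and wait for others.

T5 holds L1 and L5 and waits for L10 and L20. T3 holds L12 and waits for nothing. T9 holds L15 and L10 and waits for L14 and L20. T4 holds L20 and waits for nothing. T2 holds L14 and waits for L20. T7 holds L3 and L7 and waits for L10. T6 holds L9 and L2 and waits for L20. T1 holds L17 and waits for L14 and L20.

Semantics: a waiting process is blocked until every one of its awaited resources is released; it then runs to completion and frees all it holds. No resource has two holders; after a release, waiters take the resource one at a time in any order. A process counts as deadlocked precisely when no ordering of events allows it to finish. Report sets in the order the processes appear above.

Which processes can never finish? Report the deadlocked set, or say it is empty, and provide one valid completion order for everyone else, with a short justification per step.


No process is deadlocked.
Key observation: there is no circular wait here — follow any chain and it reaches a process that is free to run now.
One completion order for the rest: T4, T2, T9, T7, T6, T3, T5, T1.
Verifying each step:
  T4: no waits; runs immediately, freeing L20
  T2: everything it awaited (L20) is free; runs, freeing L14
  T9: everything it awaited (L14 and L20) is free; runs, freeing L15 and L10
  T7: everything it awaited (L10) is free; runs, freeing L3 and L7
  T6: everything it awaited (L20) is free; runs, freeing L9 and L2
  T3: no waits; runs immediately, freeing L12
  T5: everything it awaited (L10 and L20) is free; runs, freeing L1 and L5
  T1: everything it awaited (L14 and L20) is free; runs, freeing L17


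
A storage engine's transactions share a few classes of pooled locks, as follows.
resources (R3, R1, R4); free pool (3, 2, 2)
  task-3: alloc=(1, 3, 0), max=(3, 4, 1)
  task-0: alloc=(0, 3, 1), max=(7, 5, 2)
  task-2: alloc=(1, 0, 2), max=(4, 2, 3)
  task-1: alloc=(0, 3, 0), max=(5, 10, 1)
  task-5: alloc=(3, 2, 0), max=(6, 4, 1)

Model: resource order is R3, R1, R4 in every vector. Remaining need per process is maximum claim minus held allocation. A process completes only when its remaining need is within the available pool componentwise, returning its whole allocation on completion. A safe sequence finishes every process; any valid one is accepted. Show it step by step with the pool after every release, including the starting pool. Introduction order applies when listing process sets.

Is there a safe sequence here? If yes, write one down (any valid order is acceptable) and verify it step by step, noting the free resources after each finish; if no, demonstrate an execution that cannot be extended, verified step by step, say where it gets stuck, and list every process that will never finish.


SAFE, for example via the order task-3, task-5, task-1, task-2, task-0.
Key observation: task-1 is the earliest step where a requested resource binds exactly: need (5, 7, 1), pool (7, 7, 2) at its turn.
Check, step by step:
  pool = (3, 2, 2)
  task-3: need (2, 1, 1) fits (3, 2, 2); releases (1, 3, 0), pool now (4, 5, 2)
  task-5: need (3, 2, 1) fits (4, 5, 2); releases (3, 2, 0), pool now (7, 7, 2)
  task-1: need (5, 7, 1) fits (7, 7, 2); releases (0, 3, 0), pool now (7, 10, 2)
  task-2: need (3, 2, 1) fits (7, 10, 2); releases (1, 0, 2), pool now (8, 10, 4)
  task-0: need (7, 2, 1) fits (8, 10, 4); releases (0, 3, 1), pool now (8, 13, 5)


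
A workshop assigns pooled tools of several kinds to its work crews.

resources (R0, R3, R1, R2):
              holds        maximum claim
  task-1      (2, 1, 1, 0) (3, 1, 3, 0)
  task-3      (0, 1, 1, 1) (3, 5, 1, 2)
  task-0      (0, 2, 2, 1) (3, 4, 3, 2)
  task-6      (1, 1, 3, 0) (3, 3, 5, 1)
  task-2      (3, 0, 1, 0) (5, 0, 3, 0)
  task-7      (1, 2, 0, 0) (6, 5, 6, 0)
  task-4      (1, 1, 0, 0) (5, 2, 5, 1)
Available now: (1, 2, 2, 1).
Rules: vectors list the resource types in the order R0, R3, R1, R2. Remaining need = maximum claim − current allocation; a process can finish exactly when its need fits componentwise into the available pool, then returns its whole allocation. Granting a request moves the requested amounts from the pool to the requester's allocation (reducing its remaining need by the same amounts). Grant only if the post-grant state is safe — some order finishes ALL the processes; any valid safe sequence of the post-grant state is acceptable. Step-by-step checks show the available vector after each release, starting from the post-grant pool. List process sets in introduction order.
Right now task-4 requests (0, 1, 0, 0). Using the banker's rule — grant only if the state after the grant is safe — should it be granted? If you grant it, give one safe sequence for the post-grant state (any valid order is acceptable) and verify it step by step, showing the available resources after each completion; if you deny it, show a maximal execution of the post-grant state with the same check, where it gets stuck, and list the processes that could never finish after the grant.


GRANT — the state after the grant stays safe, e.g. via task-1, task-6, task-2, task-7, task-3, task-0, task-4.
Key observation: the grant leaves (1, 1, 2, 1) free — enough for task-1, whose release restarts the cascade.
Verifying the post-grant state step by step:
  pool = (1, 1, 2, 1)
  task-1 needs (1, 0, 2, 0) <= (1, 1, 2, 1) -> finishes; pool += (2, 1, 1, 0) = (3, 2, 3, 1)
  task-6 needs (2, 2, 2, 1) <= (3, 2, 3, 1) -> finishes; pool += (1, 1, 3, 0) = (4, 3, 6, 1)
  task-2 needs (2, 0, 2, 0) <= (4, 3, 6, 1) -> finishes; pool += (3, 0, 1, 0) = (7, 3, 7, 1)
  task-7 needs (5, 3, 6, 0) <= (7, 3, 7, 1) -> finishes; pool += (1, 2, 0, 0) = (8, 5, 7, 1)
  task-3 needs (3, 4, 0, 1) <= (8, 5, 7, 1) -> finishes; pool += (0, 1, 1, 1) = (8, 6, 8, 2)
  task-0 needs (3, 2, 1, 1) <= (8, 6, 8, 2) -> finishes; pool += (0, 2, 2, 1) = (8, 8, 10, 3)
  task-4 needs (4, 0, 5, 1) <= (8, 8, 10, 3) -> finishes; pool += (1, 2, 0, 0) = (9, 10, 10, 3)


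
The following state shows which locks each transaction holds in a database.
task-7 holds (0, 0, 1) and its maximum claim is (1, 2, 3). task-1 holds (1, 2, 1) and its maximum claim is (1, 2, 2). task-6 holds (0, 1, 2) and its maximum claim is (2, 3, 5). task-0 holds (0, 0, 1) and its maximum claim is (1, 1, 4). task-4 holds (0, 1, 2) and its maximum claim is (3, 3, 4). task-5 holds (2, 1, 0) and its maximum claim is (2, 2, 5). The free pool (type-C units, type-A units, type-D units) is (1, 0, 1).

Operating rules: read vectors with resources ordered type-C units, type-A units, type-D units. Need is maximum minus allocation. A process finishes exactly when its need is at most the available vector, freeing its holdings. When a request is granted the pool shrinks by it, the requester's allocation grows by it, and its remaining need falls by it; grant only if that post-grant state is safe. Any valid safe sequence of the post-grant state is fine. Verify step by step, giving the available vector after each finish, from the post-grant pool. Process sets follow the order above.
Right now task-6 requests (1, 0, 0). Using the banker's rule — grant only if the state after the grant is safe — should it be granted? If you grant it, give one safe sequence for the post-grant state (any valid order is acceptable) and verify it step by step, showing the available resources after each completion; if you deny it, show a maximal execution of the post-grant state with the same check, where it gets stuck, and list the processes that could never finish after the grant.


GRANT: granting preserves safety; a valid post-grant sequence is task-1, task-7, task-6, task-5, task-0, task-4.
Key observation: the transfer keeps a workable pool ((0, 0, 1)); task-1 starts the safe sequence.
Step-by-step check of the post-grant state:
  pool = (0, 0, 1)
  task-1: need (0, 0, 1) fits (0, 0, 1); releases (1, 2, 1), pool now (1, 2, 2)
  task-7: need (1, 2, 2) fits (1, 2, 2); releases (0, 0, 1), pool now (1, 2, 3)
  task-6: need (1, 2, 3) fits (1, 2, 3); releases (1, 1, 2), pool now (2, 3, 5)
  task-5: need (0, 1, 5) fits (2, 3, 5); releases (2, 1, 0), pool now (4, 4, 5)
  task-0: need (1, 1, 3) fits (4, 4, 5); releases (0, 0, 1), pool now (4, 4, 6)
  task-4: need (3, 2, 2) fits (4, 4, 6); releases (0, 1, 2), pool now (4, 5, 8)


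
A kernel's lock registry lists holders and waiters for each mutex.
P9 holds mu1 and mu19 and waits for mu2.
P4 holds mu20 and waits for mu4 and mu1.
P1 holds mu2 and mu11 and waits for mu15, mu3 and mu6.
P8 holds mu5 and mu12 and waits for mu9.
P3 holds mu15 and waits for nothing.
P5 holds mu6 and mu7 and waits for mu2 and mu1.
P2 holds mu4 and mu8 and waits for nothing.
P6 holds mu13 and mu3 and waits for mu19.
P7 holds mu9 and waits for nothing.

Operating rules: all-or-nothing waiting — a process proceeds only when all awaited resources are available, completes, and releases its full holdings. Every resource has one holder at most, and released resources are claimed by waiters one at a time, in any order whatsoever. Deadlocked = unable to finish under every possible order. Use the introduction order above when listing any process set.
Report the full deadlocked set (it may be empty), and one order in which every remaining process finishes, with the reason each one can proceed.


The deadlocked set is P9, P4, P1, P5 and P6.
Key observation: the cycle P9 -> P1 -> P5 -> P9 can never break — each member waits on the next; P6 is caught in further circular waits and P4 waits into the deadlock from upstream.
The rest can finish in the order P3, P2, P7, P8.
Step-by-step check:
  P3: no waits; runs immediately, freeing mu15
  P2: no waits; runs immediately, freeing mu4 and mu8
  P7: no waits; runs immediately, freeing mu9
  run P8 (all its waits — mu9 — are resolved); releases mu5 and mu12


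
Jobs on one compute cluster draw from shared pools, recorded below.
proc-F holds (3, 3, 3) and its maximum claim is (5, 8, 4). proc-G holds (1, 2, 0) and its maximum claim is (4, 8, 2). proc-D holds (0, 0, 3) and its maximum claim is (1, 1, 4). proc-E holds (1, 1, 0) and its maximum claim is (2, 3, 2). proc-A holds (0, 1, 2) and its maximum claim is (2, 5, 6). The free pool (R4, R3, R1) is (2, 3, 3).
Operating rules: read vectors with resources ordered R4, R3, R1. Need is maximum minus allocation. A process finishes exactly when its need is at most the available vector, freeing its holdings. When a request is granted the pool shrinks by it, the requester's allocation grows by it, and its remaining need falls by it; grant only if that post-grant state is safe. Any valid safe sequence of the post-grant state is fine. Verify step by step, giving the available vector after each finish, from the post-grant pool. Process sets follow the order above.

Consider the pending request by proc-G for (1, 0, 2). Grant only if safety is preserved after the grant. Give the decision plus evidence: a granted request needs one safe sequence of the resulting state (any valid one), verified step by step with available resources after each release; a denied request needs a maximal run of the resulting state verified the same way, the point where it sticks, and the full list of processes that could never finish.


GRANT. The post-grant state is safe; one safe sequence: proc-D, proc-E, proc-A, proc-F, proc-G.
Key observation: after the grant the pool drops to (1, 3, 1), which still lets proc-D finish first and unwind the rest.
Check on the post-grant state, step by step:
  pool = (1, 3, 1)
  proc-D needs (1, 1, 1) <= (1, 3, 1) -> finishes; pool += (0, 0, 3) = (1, 3, 4)
  proc-E needs (1, 2, 2) <= (1, 3, 4) -> finishes; pool += (1, 1, 0) = (2, 4, 4)
  proc-A needs (2, 4, 4) <= (2, 4, 4) -> finishes; pool += (0, 1, 2) = (2, 5, 6)
  proc-F needs (2, 5, 1) <= (2, 5, 6) -> finishes; pool += (3, 3, 3) = (5, 8, 9)
  proc-G needs (2, 6, 0) <= (5, 8, 9) -> finishes; pool += (2, 2, 2) = (7, 10, 11)
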